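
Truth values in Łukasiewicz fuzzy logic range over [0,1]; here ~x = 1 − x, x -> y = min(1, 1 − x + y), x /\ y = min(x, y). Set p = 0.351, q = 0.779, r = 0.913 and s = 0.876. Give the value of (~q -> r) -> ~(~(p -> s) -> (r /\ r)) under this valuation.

~q = 1 − 0.779 = 0.221
~q -> r = min(1, 1 − 0.221 + 0.913) = min(1, 1.692) = 1.000
p -> s = min(1, 1 − 0.351 + 0.876) = min(1, 1.525) = 1.000
~(p -> s) = 1 − 1.000 = 0.000
r /\ r = min(0.913, 0.913) = 0.913
~(p -> s) -> (r /\ r) = min(1, 1 − 0.000 + 0.913) = min(1, 1.913) = 1.000
~(~(p -> s) -> (r /\ r)) = 1 − 1.000 = 0.000
(~q -> r) -> ~(~(p -> s) -> (r /\ r)) = min(1, 1 − 1.000 + 0.000) = min(1, 0.000) = 0.000

0.000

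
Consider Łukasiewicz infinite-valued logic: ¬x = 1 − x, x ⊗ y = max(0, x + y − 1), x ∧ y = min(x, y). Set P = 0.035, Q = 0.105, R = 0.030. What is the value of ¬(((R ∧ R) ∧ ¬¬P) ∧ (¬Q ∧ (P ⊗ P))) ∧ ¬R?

R ∧ R = min(0.030, 0.030) = 0.030
¬P = 1 − 0.035 = 0.965
¬¬P = 1 − 0.965 = 0.035
(R ∧ R) ∧ ¬¬P = min(0.030, 0.035) = 0.030
¬Q = 1 − 0.105 = 0.895
P ⊗ P = max(0, 0.035 + 0.035 − 1) = max(0, -0.930) = 0.000
¬Q ∧ (P ⊗ P) = min(0.895, 0.000) = 0.000
((R ∧ R) ∧ ¬¬P) ∧ (¬Q ∧ (P ⊗ P)) = min(0.030, 0.000) = 0.000
¬(((R ∧ R) ∧ ¬¬P) ∧ (¬Q ∧ (P ⊗ P))) = 1 − 0.000 = 1.000
¬R = 1 − 0.030 = 0.970
¬(((R ∧ R) ∧ ¬¬P) ∧ (¬Q ∧ (P ⊗ P))) ∧ ¬R = min(1.000, 0.970) = 0.970

0.970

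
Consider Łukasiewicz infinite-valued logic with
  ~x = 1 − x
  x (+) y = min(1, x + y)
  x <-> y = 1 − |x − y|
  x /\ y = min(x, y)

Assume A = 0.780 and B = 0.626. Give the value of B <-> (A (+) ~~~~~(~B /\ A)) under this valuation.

~B = 1 − 0.626 = 0.374
~B /\ A = min(0.374, 0.780) = 0.374
~(~B /\ A) = 1 − 0.374 = 0.626
~~(~B /\ A) = 1 − 0.626 = 0.374
~~~(~B /\ A) = 1 − 0.374 = 0.626
~~~~(~B /\ A) = 1 − 0.626 = 0.374
~~~~~(~B /\ A) = 1 − 0.374 = 0.626
A (+) ~~~~~(~B /\ A) = min(1, 0.780 + 0.626) = min(1, 1.406) = 1.000
B <-> (A (+) ~~~~~(~B /\ A)) = 1 − |0.626 − 1.000| = 1 − 0.374 = 0.626

0.626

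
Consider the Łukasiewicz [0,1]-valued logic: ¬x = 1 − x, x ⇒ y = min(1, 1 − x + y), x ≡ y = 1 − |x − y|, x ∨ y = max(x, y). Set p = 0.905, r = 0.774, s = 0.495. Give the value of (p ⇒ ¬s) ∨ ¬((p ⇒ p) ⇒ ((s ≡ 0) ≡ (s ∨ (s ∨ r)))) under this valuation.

¬s = 1 − 0.495 = 0.505
p ⇒ ¬s = min(1, 1 − 0.905 + 0.505) = min(1, 0.600) = 0.600
p ⇒ p = min(1, 1 − 0.905 + 0.905) = min(1, 1.000) = 1.000
s ≡ 0 = 1 − |0.495 − 0.000| = 1 − 0.495 = 0.505
s ∨ r = max(0.495, 0.774) = 0.774
s ∨ (s ∨ r) = max(0.495, 0.774) = 0.774
(s ≡ 0) ≡ (s ∨ (s ∨ r)) = 1 − |0.505 − 0.774| = 1 − 0.269 = 0.731
(p ⇒ p) ⇒ ((s ≡ 0) ≡ (s ∨ (s ∨ r))) = min(1, 1 − 1.000 + 0.731) = min(1, 0.731) = 0.731
¬((p ⇒ p) ⇒ ((s ≡ 0) ≡ (s ∨ (s ∨ r)))) = 1 − 0.731 = 0.269
(p ⇒ ¬s) ∨ ¬((p ⇒ p) ⇒ ((s ≡ 0) ≡ (s ∨ (s ∨ r)))) = max(0.600, 0.269) = 0.600

0.600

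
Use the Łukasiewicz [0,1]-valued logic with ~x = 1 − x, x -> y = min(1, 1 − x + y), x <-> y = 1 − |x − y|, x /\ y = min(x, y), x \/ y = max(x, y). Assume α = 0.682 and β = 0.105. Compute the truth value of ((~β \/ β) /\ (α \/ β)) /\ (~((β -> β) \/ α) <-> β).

~β = 1 − 0.105 = 0.895
~β \/ β = max(0.895, 0.105) = 0.895
α \/ β = max(0.682, 0.105) = 0.682
(~β \/ β) /\ (α \/ β) = min(0.895, 0.682) = 0.682
β -> β = min(1, 1 − 0.105 + 0.105) = min(1, 1.000) = 1.000
(β -> β) \/ α = max(1.000, 0.682) = 1.000
~((β -> β) \/ α) = 1 − 1.000 = 0.000
~((β -> β) \/ α) <-> β = 1 − |0.000 − 0.105| = 1 − 0.105 = 0.895
((~β \/ β) /\ (α \/ β)) /\ (~((β -> β) \/ α) <-> β) = min(0.682, 0.895) = 0.682

0.682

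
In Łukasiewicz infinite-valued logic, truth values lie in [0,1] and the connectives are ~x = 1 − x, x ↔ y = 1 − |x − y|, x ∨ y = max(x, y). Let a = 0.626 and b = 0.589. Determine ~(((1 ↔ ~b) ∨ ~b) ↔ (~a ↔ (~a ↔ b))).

~b = 1 − 0.589 = 0.411
1 ↔ ~b = 1 − |1.000 − 0.411| = 1 − 0.589 = 0.411
(1 ↔ ~b) ∨ ~b = max(0.411, 0.411) = 0.411
~a = 1 − 0.626 = 0.374
~a ↔ b = 1 − |0.374 − 0.589| = 1 − 0.215 = 0.785
~a ↔ (~a ↔ b) = 1 − |0.374 − 0.785| = 1 − 0.411 = 0.589
((1 ↔ ~b) ∨ ~b) ↔ (~a ↔ (~a ↔ b)) = 1 − |0.411 − 0.589| = 1 − 0.178 = 0.822
~(((1 ↔ ~b) ∨ ~b) ↔ (~a ↔ (~a ↔ b))) = 1 − 0.822 = 0.178

0.178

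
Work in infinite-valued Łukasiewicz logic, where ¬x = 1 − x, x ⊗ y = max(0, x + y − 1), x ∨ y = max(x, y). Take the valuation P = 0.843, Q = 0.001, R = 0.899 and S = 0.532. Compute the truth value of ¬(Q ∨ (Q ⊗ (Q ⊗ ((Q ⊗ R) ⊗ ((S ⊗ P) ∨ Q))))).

Q ⊗ R = max(0, 0.001 + 0.899 − 1) = max(0, -0.100) = 0.000
S ⊗ P = max(0, 0.532 + 0.843 − 1) = max(0, 0.375) = 0.375
(S ⊗ P) ∨ Q = max(0.375, 0.001) = 0.375
(Q ⊗ R) ⊗ ((S ⊗ P) ∨ Q) = max(0, 0.000 + 0.375 − 1) = max(0, -0.625) = 0.000
Q ⊗ ((Q ⊗ R) ⊗ ((S ⊗ P) ∨ Q)) = max(0, 0.001 + 0.000 − 1) = max(0, -0.999) = 0.000
Q ⊗ (Q ⊗ ((Q ⊗ R) ⊗ ((S ⊗ P) ∨ Q))) = max(0, 0.001 + 0.000 − 1) = max(0, -0.999) = 0.000
Q ∨ (Q ⊗ (Q ⊗ ((Q ⊗ R) ⊗ ((S ⊗ P) ∨ Q)))) = max(0.001, 0.000) = 0.001
¬(Q ∨ (Q ⊗ (Q ⊗ ((Q ⊗ R) ⊗ ((S ⊗ P) ∨ Q))))) = 1 − 0.001 = 0.999

0.999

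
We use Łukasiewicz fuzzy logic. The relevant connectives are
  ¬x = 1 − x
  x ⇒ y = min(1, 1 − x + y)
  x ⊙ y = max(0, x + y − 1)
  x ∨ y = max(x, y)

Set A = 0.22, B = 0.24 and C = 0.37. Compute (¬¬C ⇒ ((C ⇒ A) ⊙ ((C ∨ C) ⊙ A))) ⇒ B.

0.61

¬C = 1 − 0.37 = 0.63
¬¬C = 1 − 0.63 = 0.37
C ⇒ A = min(1, 1 − 0.37 + 0.22) = min(1, 0.85) = 0.85
C ∨ C = max(0.37, 0.37) = 0.37
(C ∨ C) ⊙ A = max(0, 0.37 + 0.22 − 1) = max(0, -0.41) = 0.00
(C ⇒ A) ⊙ ((C ∨ C) ⊙ A) = max(0, 0.85 + 0.00 − 1) = max(0, -0.15) = 0.00
¬¬C ⇒ ((C ⇒ A) ⊙ ((C ∨ C) ⊙ A)) = min(1, 1 − 0.37 + 0.00) = min(1, 0.63) = 0.63
(¬¬C ⇒ ((C ⇒ A) ⊙ ((C ∨ C) ⊙ A))) ⇒ B = min(1, 1 − 0.63 + 0.24) = min(1, 0.61) = 0.61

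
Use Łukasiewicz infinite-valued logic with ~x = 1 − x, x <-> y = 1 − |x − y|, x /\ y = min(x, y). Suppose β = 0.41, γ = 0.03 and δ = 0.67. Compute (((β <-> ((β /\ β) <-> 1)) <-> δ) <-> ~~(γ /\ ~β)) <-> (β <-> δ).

β /\ β = min(0.41, 0.41) = 0.41
(β /\ β) <-> 1 = 1 − |0.41 − 1.00| = 1 − 0.59 = 0.41
β <-> ((β /\ β) <-> 1) = 1 − |0.41 − 0.41| = 1 − 0.00 = 1.00
(β <-> ((β /\ β) <-> 1)) <-> δ = 1 − |1.00 − 0.67| = 1 − 0.33 = 0.67
~β = 1 − 0.41 = 0.59
γ /\ ~β = min(0.03, 0.59) = 0.03
~(γ /\ ~β) = 1 − 0.03 = 0.97
~~(γ /\ ~β) = 1 − 0.97 = 0.03
((β <-> ((β /\ β) <-> 1)) <-> δ) <-> ~~(γ /\ ~β) = 1 − |0.67 − 0.03| = 1 − 0.64 = 0.36
β <-> δ = 1 − |0.41 − 0.67| = 1 − 0.26 = 0.74
(((β <-> ((β /\ β) <-> 1)) <-> δ) <-> ~~(γ /\ ~β)) <-> (β <-> δ) = 1 − |0.36 − 0.74| = 1 − 0.38 = 0.62

0.62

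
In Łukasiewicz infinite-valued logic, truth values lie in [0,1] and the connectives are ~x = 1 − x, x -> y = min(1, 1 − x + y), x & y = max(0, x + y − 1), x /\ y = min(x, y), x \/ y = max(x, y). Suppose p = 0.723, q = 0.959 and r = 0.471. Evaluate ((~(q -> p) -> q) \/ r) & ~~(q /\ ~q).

0.041

q -> p = min(1, 1 − 0.959 + 0.723) = min(1, 0.764) = 0.764
~(q -> p) = 1 − 0.764 = 0.236
~(q -> p) -> q = min(1, 1 − 0.236 + 0.959) = min(1, 1.723) = 1.000
(~(q -> p) -> q) \/ r = max(1.000, 0.471) = 1.000
~q = 1 − 0.959 = 0.041
q /\ ~q = min(0.959, 0.041) = 0.041
~(q /\ ~q) = 1 − 0.041 = 0.959
~~(q /\ ~q) = 1 − 0.959 = 0.041
((~(q -> p) -> q) \/ r) & ~~(q /\ ~q) = max(0, 1.000 + 0.041 − 1) = max(0, 0.041) = 0.041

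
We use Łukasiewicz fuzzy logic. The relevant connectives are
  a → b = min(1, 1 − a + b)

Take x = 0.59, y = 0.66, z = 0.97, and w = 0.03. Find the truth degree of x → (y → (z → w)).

0.81

z → w = min(1, 1 − 0.97 + 0.03) = min(1, 0.06) = 0.06
y → (z → w) = min(1, 1 − 0.66 + 0.06) = min(1, 0.40) = 0.40
x → (y → (z → w)) = min(1, 1 − 0.59 + 0.40) = min(1, 0.81) = 0.81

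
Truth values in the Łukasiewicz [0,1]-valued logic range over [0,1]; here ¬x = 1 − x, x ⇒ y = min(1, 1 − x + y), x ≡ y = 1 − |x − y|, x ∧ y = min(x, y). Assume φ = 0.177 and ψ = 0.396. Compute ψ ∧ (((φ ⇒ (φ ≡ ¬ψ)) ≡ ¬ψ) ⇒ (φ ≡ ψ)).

¬ψ = 1 − 0.396 = 0.604
φ ≡ ¬ψ = 1 − |0.177 − 0.604| = 1 − 0.427 = 0.573
φ ⇒ (φ ≡ ¬ψ) = min(1, 1 − 0.177 + 0.573) = min(1, 1.396) = 1.000
(φ ⇒ (φ ≡ ¬ψ)) ≡ ¬ψ = 1 − |1.000 − 0.604| = 1 − 0.396 = 0.604
φ ≡ ψ = 1 − |0.177 − 0.396| = 1 − 0.219 = 0.781
((φ ⇒ (φ ≡ ¬ψ)) ≡ ¬ψ) ⇒ (φ ≡ ψ) = min(1, 1 − 0.604 + 0.781) = min(1, 1.177) = 1.000
ψ ∧ (((φ ⇒ (φ ≡ ¬ψ)) ≡ ¬ψ) ⇒ (φ ≡ ψ)) = min(0.396, 1.000) = 0.396

0.396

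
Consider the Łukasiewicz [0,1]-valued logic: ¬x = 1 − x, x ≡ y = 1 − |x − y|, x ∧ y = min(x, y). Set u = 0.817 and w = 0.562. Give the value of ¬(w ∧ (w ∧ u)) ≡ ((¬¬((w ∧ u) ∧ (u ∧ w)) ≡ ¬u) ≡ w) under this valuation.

0.497

w ∧ u = min(0.562, 0.817) = 0.562
w ∧ (w ∧ u) = min(0.562, 0.562) = 0.562
¬(w ∧ (w ∧ u)) = 1 − 0.562 = 0.438
u ∧ w = min(0.817, 0.562) = 0.562
(w ∧ u) ∧ (u ∧ w) = min(0.562, 0.562) = 0.562
¬((w ∧ u) ∧ (u ∧ w)) = 1 − 0.562 = 0.438
¬¬((w ∧ u) ∧ (u ∧ w)) = 1 − 0.438 = 0.562
¬u = 1 − 0.817 = 0.183
¬¬((w ∧ u) ∧ (u ∧ w)) ≡ ¬u = 1 − |0.562 − 0.183| = 1 − 0.379 = 0.621
(¬¬((w ∧ u) ∧ (u ∧ w)) ≡ ¬u) ≡ w = 1 − |0.621 − 0.562| = 1 − 0.059 = 0.941
¬(w ∧ (w ∧ u)) ≡ ((¬¬((w ∧ u) ∧ (u ∧ w)) ≡ ¬u) ≡ w) = 1 − |0.438 − 0.941| = 1 − 0.503 = 0.497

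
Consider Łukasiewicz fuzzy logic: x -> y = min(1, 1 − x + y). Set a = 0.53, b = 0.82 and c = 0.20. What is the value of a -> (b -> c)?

b -> c = min(1, 1 − 0.82 + 0.20) = min(1, 0.38) = 0.38
a -> (b -> c) = min(1, 1 − 0.53 + 0.38) = min(1, 0.85) = 0.85

0.85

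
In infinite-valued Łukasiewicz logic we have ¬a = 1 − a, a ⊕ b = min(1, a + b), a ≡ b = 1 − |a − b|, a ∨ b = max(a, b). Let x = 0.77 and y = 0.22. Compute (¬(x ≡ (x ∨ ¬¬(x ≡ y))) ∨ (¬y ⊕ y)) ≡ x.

x ≡ y = 1 − |0.77 − 0.22| = 1 − 0.55 = 0.45
¬(x ≡ y) = 1 − 0.45 = 0.55
¬¬(x ≡ y) = 1 − 0.55 = 0.45
x ∨ ¬¬(x ≡ y) = max(0.77, 0.45) = 0.77
x ≡ (x ∨ ¬¬(x ≡ y)) = 1 − |0.77 − 0.77| = 1 − 0.00 = 1.00
¬(x ≡ (x ∨ ¬¬(x ≡ y))) = 1 − 1.00 = 0.00
¬y = 1 − 0.22 = 0.78
¬y ⊕ y = min(1, 0.78 + 0.22) = min(1, 1.00) = 1.00
¬(x ≡ (x ∨ ¬¬(x ≡ y))) ∨ (¬y ⊕ y) = max(0.00, 1.00) = 1.00
(¬(x ≡ (x ∨ ¬¬(x ≡ y))) ∨ (¬y ⊕ y)) ≡ x = 1 − |1.00 − 0.77| = 1 − 0.23 = 0.77

0.77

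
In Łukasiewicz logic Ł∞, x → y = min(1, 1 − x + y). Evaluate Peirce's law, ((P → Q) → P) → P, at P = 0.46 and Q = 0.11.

0.65

P → Q = min(1, 1 − 0.46 + 0.11) = min(1, 0.65) = 0.65
(P → Q) → P = min(1, 1 − 0.65 + 0.46) = min(1, 0.81) = 0.81
((P → Q) → P) → P = min(1, 1 − 0.81 + 0.46) = min(1, 0.65) = 0.65
(The value 0.65 < 1 shows this instance is not satisfied; not a Ł∞-tautology in general.)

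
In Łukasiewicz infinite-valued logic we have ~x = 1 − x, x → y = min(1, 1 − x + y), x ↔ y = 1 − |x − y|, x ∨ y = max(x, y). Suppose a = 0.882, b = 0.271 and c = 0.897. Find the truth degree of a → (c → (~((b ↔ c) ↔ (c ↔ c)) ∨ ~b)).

b ↔ c = 1 − |0.271 − 0.897| = 1 − 0.626 = 0.374
c ↔ c = 1 − |0.897 − 0.897| = 1 − 0.000 = 1.000
(b ↔ c) ↔ (c ↔ c) = 1 − |0.374 − 1.000| = 1 − 0.626 = 0.374
~((b ↔ c) ↔ (c ↔ c)) = 1 − 0.374 = 0.626
~b = 1 − 0.271 = 0.729
~((b ↔ c) ↔ (c ↔ c)) ∨ ~b = max(0.626, 0.729) = 0.729
c → (~((b ↔ c) ↔ (c ↔ c)) ∨ ~b) = min(1, 1 − 0.897 + 0.729) = min(1, 0.832) = 0.832
a → (c → (~((b ↔ c) ↔ (c ↔ c)) ∨ ~b)) = min(1, 1 − 0.882 + 0.832) = min(1, 0.950) = 0.950

0.950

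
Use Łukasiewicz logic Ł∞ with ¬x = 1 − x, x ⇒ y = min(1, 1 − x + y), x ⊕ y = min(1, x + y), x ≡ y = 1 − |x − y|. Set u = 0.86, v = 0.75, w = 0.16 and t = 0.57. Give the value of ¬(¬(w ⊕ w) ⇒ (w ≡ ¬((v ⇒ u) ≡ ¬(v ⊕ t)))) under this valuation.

0.52

w ⊕ w = min(1, 0.16 + 0.16) = min(1, 0.32) = 0.32
¬(w ⊕ w) = 1 − 0.32 = 0.68
v ⇒ u = min(1, 1 − 0.75 + 0.86) = min(1, 1.11) = 1.00
v ⊕ t = min(1, 0.75 + 0.57) = min(1, 1.32) = 1.00
¬(v ⊕ t) = 1 − 1.00 = 0.00
(v ⇒ u) ≡ ¬(v ⊕ t) = 1 − |1.00 − 0.00| = 1 − 1.00 = 0.00
¬((v ⇒ u) ≡ ¬(v ⊕ t)) = 1 − 0.00 = 1.00
w ≡ ¬((v ⇒ u) ≡ ¬(v ⊕ t)) = 1 − |0.16 − 1.00| = 1 − 0.84 = 0.16
¬(w ⊕ w) ⇒ (w ≡ ¬((v ⇒ u) ≡ ¬(v ⊕ t))) = min(1, 1 − 0.68 + 0.16) = min(1, 0.48) = 0.48
¬(¬(w ⊕ w) ⇒ (w ≡ ¬((v ⇒ u) ≡ ¬(v ⊕ t)))) = 1 − 0.48 = 0.52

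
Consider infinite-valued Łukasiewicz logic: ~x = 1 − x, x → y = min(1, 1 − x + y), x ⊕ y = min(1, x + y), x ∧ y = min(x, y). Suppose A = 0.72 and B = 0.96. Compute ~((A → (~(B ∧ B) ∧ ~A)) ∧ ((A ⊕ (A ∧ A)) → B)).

0.68

B ∧ B = min(0.96, 0.96) = 0.96
~(B ∧ B) = 1 − 0.96 = 0.04
~A = 1 − 0.72 = 0.28
~(B ∧ B) ∧ ~A = min(0.04, 0.28) = 0.04
A → (~(B ∧ B) ∧ ~A) = min(1, 1 − 0.72 + 0.04) = min(1, 0.32) = 0.32
A ∧ A = min(0.72, 0.72) = 0.72
A ⊕ (A ∧ A) = min(1, 0.72 + 0.72) = min(1, 1.44) = 1.00
(A ⊕ (A ∧ A)) → B = min(1, 1 − 1.00 + 0.96) = min(1, 0.96) = 0.96
(A → (~(B ∧ B) ∧ ~A)) ∧ ((A ⊕ (A ∧ A)) → B) = min(0.32, 0.96) = 0.32
~((A → (~(B ∧ B) ∧ ~A)) ∧ ((A ⊕ (A ∧ A)) → B)) = 1 − 0.32 = 0.68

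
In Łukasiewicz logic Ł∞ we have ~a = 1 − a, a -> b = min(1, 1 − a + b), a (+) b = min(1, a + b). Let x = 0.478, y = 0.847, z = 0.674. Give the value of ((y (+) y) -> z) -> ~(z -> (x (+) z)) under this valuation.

y (+) y = min(1, 0.847 + 0.847) = min(1, 1.694) = 1.000
(y (+) y) -> z = min(1, 1 − 1.000 + 0.674) = min(1, 0.674) = 0.674
x (+) z = min(1, 0.478 + 0.674) = min(1, 1.152) = 1.000
z -> (x (+) z) = min(1, 1 − 0.674 + 1.000) = min(1, 1.326) = 1.000
~(z -> (x (+) z)) = 1 − 1.000 = 0.000
((y (+) y) -> z) -> ~(z -> (x (+) z)) = min(1, 1 − 0.674 + 0.000) = min(1, 0.326) = 0.326

0.326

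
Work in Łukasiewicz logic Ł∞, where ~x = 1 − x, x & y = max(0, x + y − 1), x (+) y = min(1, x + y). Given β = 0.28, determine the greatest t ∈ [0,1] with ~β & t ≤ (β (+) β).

~β = 1 − 0.28 = 0.72
So the left factor is ~β = 0.72.
β (+) β = min(1, 0.28 + 0.28) = min(1, 0.56) = 0.56
So the right-hand bound is β (+) β = 0.56.
The residuum of the Łukasiewicz t-norm gives the supremum: min(1, 1 − 0.72 + 0.56).
1 − 0.72 + 0.56 = 0.84, so t = min(1, 0.84) = 0.84.
Check: 0.72 & 0.84 = max(0, 0.56) = 0.56 ≤ 0.56.

0.84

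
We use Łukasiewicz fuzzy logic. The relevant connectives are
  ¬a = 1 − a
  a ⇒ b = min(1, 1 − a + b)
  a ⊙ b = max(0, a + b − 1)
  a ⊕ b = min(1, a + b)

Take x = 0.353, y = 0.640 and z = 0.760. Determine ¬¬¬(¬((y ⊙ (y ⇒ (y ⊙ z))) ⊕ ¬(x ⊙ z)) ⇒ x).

y ⊙ z = max(0, 0.640 + 0.760 − 1) = max(0, 0.400) = 0.400
y ⇒ (y ⊙ z) = min(1, 1 − 0.640 + 0.400) = min(1, 0.760) = 0.760
y ⊙ (y ⇒ (y ⊙ z)) = max(0, 0.640 + 0.760 − 1) = max(0, 0.400) = 0.400
x ⊙ z = max(0, 0.353 + 0.760 − 1) = max(0, 0.113) = 0.113
¬(x ⊙ z) = 1 − 0.113 = 0.887
(y ⊙ (y ⇒ (y ⊙ z))) ⊕ ¬(x ⊙ z) = min(1, 0.400 + 0.887) = min(1, 1.287) = 1.000
¬((y ⊙ (y ⇒ (y ⊙ z))) ⊕ ¬(x ⊙ z)) = 1 − 1.000 = 0.000
¬((y ⊙ (y ⇒ (y ⊙ z))) ⊕ ¬(x ⊙ z)) ⇒ x = min(1, 1 − 0.000 + 0.353) = min(1, 1.353) = 1.000
¬(¬((y ⊙ (y ⇒ (y ⊙ z))) ⊕ ¬(x ⊙ z)) ⇒ x) = 1 − 1.000 = 0.000
¬¬(¬((y ⊙ (y ⇒ (y ⊙ z))) ⊕ ¬(x ⊙ z)) ⇒ x) = 1 − 0.000 = 1.000
¬¬¬(¬((y ⊙ (y ⇒ (y ⊙ z))) ⊕ ¬(x ⊙ z)) ⇒ x) = 1 − 1.000 = 0.000

0.000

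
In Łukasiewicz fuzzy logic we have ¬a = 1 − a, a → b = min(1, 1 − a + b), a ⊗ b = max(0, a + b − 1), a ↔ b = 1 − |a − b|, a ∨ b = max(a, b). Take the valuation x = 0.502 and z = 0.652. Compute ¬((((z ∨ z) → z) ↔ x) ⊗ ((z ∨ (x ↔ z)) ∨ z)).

0.648

z ∨ z = max(0.652, 0.652) = 0.652
(z ∨ z) → z = min(1, 1 − 0.652 + 0.652) = min(1, 1.000) = 1.000
((z ∨ z) → z) ↔ x = 1 − |1.000 − 0.502| = 1 − 0.498 = 0.502
x ↔ z = 1 − |0.502 − 0.652| = 1 − 0.150 = 0.850
z ∨ (x ↔ z) = max(0.652, 0.850) = 0.850
(z ∨ (x ↔ z)) ∨ z = max(0.850, 0.652) = 0.850
(((z ∨ z) → z) ↔ x) ⊗ ((z ∨ (x ↔ z)) ∨ z) = max(0, 0.502 + 0.850 − 1) = max(0, 0.352) = 0.352
¬((((z ∨ z) → z) ↔ x) ⊗ ((z ∨ (x ↔ z)) ∨ z)) = 1 − 0.352 = 0.648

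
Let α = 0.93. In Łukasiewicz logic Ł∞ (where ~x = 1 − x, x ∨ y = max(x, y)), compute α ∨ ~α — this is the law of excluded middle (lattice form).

~α = 1 − 0.93 = 0.07
α ∨ ~α = max(0.93, 0.07) = 0.93
(The value 0.93 < 1 shows this instance is not satisfied; not a Ł∞-tautology — its value is max(a, 1−a).)

0.93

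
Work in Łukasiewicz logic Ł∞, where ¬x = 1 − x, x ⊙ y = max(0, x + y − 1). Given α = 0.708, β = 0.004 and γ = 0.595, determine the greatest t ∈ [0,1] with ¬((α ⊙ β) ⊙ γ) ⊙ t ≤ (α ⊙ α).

α ⊙ β = max(0, 0.708 + 0.004 − 1) = max(0, -0.288) = 0.000
(α ⊙ β) ⊙ γ = max(0, 0.000 + 0.595 − 1) = max(0, -0.405) = 0.000
¬((α ⊙ β) ⊙ γ) = 1 − 0.000 = 1.000
So the left factor is ¬((α ⊙ β) ⊙ γ) = 1.000.
α ⊙ α = max(0, 0.708 + 0.708 − 1) = max(0, 0.416) = 0.416
So the right-hand bound is α ⊙ α = 0.416.
The residuum of the Łukasiewicz t-norm gives the supremum: min(1, 1 − 1.000 + 0.416).
1 − 1.000 + 0.416 = 0.416, so t = min(1, 0.416) = 0.416.
Check: 1.000 ⊙ 0.416 = max(0, 0.416) = 0.416 ≤ 0.416.

0.416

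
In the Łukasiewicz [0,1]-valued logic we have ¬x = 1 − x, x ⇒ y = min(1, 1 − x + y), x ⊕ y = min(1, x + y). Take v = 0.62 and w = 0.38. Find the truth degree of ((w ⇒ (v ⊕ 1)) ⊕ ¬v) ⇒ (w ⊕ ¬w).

1.00

v ⊕ 1 = min(1, 0.62 + 1.00) = min(1, 1.62) = 1.00
w ⇒ (v ⊕ 1) = min(1, 1 − 0.38 + 1.00) = min(1, 1.62) = 1.00
¬v = 1 − 0.62 = 0.38
(w ⇒ (v ⊕ 1)) ⊕ ¬v = min(1, 1.00 + 0.38) = min(1, 1.38) = 1.00
¬w = 1 − 0.38 = 0.62
w ⊕ ¬w = min(1, 0.38 + 0.62) = min(1, 1.00) = 1.00
((w ⇒ (v ⊕ 1)) ⊕ ¬v) ⇒ (w ⊕ ¬w) = min(1, 1 − 1.00 + 1.00) = min(1, 1.00) = 1.00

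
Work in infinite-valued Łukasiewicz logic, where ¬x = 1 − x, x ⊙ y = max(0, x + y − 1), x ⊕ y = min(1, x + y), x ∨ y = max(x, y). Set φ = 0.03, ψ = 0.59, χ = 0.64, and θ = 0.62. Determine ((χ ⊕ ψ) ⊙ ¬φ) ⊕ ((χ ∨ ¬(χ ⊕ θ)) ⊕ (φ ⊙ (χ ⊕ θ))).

χ ⊕ ψ = min(1, 0.64 + 0.59) = min(1, 1.23) = 1.00
¬φ = 1 − 0.03 = 0.97
(χ ⊕ ψ) ⊙ ¬φ = max(0, 1.00 + 0.97 − 1) = max(0, 0.97) = 0.97
χ ⊕ θ = min(1, 0.64 + 0.62) = min(1, 1.26) = 1.00
¬(χ ⊕ θ) = 1 − 1.00 = 0.00
χ ∨ ¬(χ ⊕ θ) = max(0.64, 0.00) = 0.64
φ ⊙ (χ ⊕ θ) = max(0, 0.03 + 1.00 − 1) = max(0, 0.03) = 0.03
(χ ∨ ¬(χ ⊕ θ)) ⊕ (φ ⊙ (χ ⊕ θ)) = min(1, 0.64 + 0.03) = min(1, 0.67) = 0.67
((χ ⊕ ψ) ⊙ ¬φ) ⊕ ((χ ∨ ¬(χ ⊕ θ)) ⊕ (φ ⊙ (χ ⊕ θ))) = min(1, 0.97 + 0.67) = min(1, 1.64) = 1.00

1.00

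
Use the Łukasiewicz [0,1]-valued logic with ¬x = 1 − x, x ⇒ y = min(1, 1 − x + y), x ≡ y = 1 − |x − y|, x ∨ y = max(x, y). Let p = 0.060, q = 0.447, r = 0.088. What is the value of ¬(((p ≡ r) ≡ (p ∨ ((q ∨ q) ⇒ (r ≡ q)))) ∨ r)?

0.028

p ≡ r = 1 − |0.060 − 0.088| = 1 − 0.028 = 0.972
q ∨ q = max(0.447, 0.447) = 0.447
r ≡ q = 1 − |0.088 − 0.447| = 1 − 0.359 = 0.641
(q ∨ q) ⇒ (r ≡ q) = min(1, 1 − 0.447 + 0.641) = min(1, 1.194) = 1.000
p ∨ ((q ∨ q) ⇒ (r ≡ q)) = max(0.060, 1.000) = 1.000
(p ≡ r) ≡ (p ∨ ((q ∨ q) ⇒ (r ≡ q))) = 1 − |0.972 − 1.000| = 1 − 0.028 = 0.972
((p ≡ r) ≡ (p ∨ ((q ∨ q) ⇒ (r ≡ q)))) ∨ r = max(0.972, 0.088) = 0.972
¬(((p ≡ r) ≡ (p ∨ ((q ∨ q) ⇒ (r ≡ q)))) ∨ r) = 1 − 0.972 = 0.028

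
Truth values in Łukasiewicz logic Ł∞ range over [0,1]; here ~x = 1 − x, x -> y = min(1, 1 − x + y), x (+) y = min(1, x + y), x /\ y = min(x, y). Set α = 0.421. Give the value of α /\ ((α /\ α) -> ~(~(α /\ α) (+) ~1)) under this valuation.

α /\ α = min(0.421, 0.421) = 0.421
~(α /\ α) = 1 − 0.421 = 0.579
~1 = 1 − 1.000 = 0.000
~(α /\ α) (+) ~1 = min(1, 0.579 + 0.000) = min(1, 0.579) = 0.579
~(~(α /\ α) (+) ~1) = 1 − 0.579 = 0.421
(α /\ α) -> ~(~(α /\ α) (+) ~1) = min(1, 1 − 0.421 + 0.421) = min(1, 1.000) = 1.000
α /\ ((α /\ α) -> ~(~(α /\ α) (+) ~1)) = min(0.421, 1.000) = 0.421

0.421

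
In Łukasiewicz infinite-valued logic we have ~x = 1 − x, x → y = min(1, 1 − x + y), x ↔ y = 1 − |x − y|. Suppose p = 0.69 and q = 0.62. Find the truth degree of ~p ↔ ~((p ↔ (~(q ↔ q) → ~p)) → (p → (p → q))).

~p = 1 − 0.69 = 0.31
q ↔ q = 1 − |0.62 − 0.62| = 1 − 0.00 = 1.00
~(q ↔ q) = 1 − 1.00 = 0.00
~(q ↔ q) → ~p = min(1, 1 − 0.00 + 0.31) = min(1, 1.31) = 1.00
p ↔ (~(q ↔ q) → ~p) = 1 − |0.69 − 1.00| = 1 − 0.31 = 0.69
p → q = min(1, 1 − 0.69 + 0.62) = min(1, 0.93) = 0.93
p → (p → q) = min(1, 1 − 0.69 + 0.93) = min(1, 1.24) = 1.00
(p ↔ (~(q ↔ q) → ~p)) → (p → (p → q)) = min(1, 1 − 0.69 + 1.00) = min(1, 1.31) = 1.00
~((p ↔ (~(q ↔ q) → ~p)) → (p → (p → q))) = 1 − 1.00 = 0.00
~p ↔ ~((p ↔ (~(q ↔ q) → ~p)) → (p → (p → q))) = 1 − |0.31 − 0.00| = 1 − 0.31 = 0.69

0.69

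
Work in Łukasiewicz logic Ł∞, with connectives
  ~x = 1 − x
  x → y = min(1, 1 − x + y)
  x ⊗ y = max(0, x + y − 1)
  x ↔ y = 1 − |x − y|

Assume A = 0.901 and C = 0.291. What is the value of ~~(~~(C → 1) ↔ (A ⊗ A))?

0.802

C → 1 = min(1, 1 − 0.291 + 1.000) = min(1, 1.709) = 1.000
~(C → 1) = 1 − 1.000 = 0.000
~~(C → 1) = 1 − 0.000 = 1.000
A ⊗ A = max(0, 0.901 + 0.901 − 1) = max(0, 0.802) = 0.802
~~(C → 1) ↔ (A ⊗ A) = 1 − |1.000 − 0.802| = 1 − 0.198 = 0.802
~(~~(C → 1) ↔ (A ⊗ A)) = 1 − 0.802 = 0.198
~~(~~(C → 1) ↔ (A ⊗ A)) = 1 − 0.198 = 0.802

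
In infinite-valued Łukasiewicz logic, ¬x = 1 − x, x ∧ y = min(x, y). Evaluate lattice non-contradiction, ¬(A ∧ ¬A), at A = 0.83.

¬A = 1 − 0.83 = 0.17
A ∧ ¬A = min(0.83, 0.17) = 0.17
¬(A ∧ ¬A) = 1 − 0.17 = 0.83
(The value 0.83 < 1 shows this instance is not satisfied; not a Ł∞-tautology — its value is 1 − min(a, 1−a).)

0.83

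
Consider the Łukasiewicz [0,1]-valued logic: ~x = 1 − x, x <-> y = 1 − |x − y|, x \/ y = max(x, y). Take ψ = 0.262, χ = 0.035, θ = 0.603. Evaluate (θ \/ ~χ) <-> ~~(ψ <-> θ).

0.694

~χ = 1 − 0.035 = 0.965
θ \/ ~χ = max(0.603, 0.965) = 0.965
ψ <-> θ = 1 − |0.262 − 0.603| = 1 − 0.341 = 0.659
~(ψ <-> θ) = 1 − 0.659 = 0.341
~~(ψ <-> θ) = 1 − 0.341 = 0.659
(θ \/ ~χ) <-> ~~(ψ <-> θ) = 1 − |0.965 − 0.659| = 1 − 0.306 = 0.694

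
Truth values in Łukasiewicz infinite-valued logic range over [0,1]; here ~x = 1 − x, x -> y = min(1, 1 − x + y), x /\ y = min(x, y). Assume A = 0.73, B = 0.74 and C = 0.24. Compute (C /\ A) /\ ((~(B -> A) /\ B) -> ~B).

0.24

C /\ A = min(0.24, 0.73) = 0.24
B -> A = min(1, 1 − 0.74 + 0.73) = min(1, 0.99) = 0.99
~(B -> A) = 1 − 0.99 = 0.01
~(B -> A) /\ B = min(0.01, 0.74) = 0.01
~B = 1 − 0.74 = 0.26
(~(B -> A) /\ B) -> ~B = min(1, 1 − 0.01 + 0.26) = min(1, 1.25) = 1.00
(C /\ A) /\ ((~(B -> A) /\ B) -> ~B) = min(0.24, 1.00) = 0.24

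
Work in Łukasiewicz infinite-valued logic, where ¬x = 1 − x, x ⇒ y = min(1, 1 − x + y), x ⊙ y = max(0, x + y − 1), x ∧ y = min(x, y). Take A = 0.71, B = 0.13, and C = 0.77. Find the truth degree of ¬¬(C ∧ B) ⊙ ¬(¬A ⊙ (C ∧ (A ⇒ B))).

0.13

C ∧ B = min(0.77, 0.13) = 0.13
¬(C ∧ B) = 1 − 0.13 = 0.87
¬¬(C ∧ B) = 1 − 0.87 = 0.13
¬A = 1 − 0.71 = 0.29
A ⇒ B = min(1, 1 − 0.71 + 0.13) = min(1, 0.42) = 0.42
C ∧ (A ⇒ B) = min(0.77, 0.42) = 0.42
¬A ⊙ (C ∧ (A ⇒ B)) = max(0, 0.29 + 0.42 − 1) = max(0, -0.29) = 0.00
¬(¬A ⊙ (C ∧ (A ⇒ B))) = 1 − 0.00 = 1.00
¬¬(C ∧ B) ⊙ ¬(¬A ⊙ (C ∧ (A ⇒ B))) = max(0, 0.13 + 1.00 − 1) = max(0, 0.13) = 0.13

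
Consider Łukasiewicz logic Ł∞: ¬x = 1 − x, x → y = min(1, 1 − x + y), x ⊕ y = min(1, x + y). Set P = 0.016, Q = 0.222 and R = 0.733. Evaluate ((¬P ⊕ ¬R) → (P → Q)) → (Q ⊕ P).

0.238

¬P = 1 − 0.016 = 0.984
¬R = 1 − 0.733 = 0.267
¬P ⊕ ¬R = min(1, 0.984 + 0.267) = min(1, 1.251) = 1.000
P → Q = min(1, 1 − 0.016 + 0.222) = min(1, 1.206) = 1.000
(¬P ⊕ ¬R) → (P → Q) = min(1, 1 − 1.000 + 1.000) = min(1, 1.000) = 1.000
Q ⊕ P = min(1, 0.222 + 0.016) = min(1, 0.238) = 0.238
((¬P ⊕ ¬R) → (P → Q)) → (Q ⊕ P) = min(1, 1 − 1.000 + 0.238) = min(1, 0.238) = 0.238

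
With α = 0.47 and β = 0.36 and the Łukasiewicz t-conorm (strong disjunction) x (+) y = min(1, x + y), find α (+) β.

α (+) β = min(1, 0.47 + 0.36) = min(1, 0.83) = 0.83
For comparison, the Gödel t-conorm max(x, y) would give 0.47.

0.83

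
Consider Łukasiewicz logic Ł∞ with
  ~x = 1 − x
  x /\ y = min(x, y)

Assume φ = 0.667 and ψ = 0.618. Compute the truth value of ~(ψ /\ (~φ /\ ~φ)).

~φ = 1 − 0.667 = 0.333
~φ /\ ~φ = min(0.333, 0.333) = 0.333
ψ /\ (~φ /\ ~φ) = min(0.618, 0.333) = 0.333
~(ψ /\ (~φ /\ ~φ)) = 1 − 0.333 = 0.667

0.667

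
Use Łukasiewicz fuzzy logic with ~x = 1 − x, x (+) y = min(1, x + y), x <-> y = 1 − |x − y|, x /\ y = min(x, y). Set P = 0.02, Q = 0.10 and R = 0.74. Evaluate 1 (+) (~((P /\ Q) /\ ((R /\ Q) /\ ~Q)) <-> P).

P /\ Q = min(0.02, 0.10) = 0.02
R /\ Q = min(0.74, 0.10) = 0.10
~Q = 1 − 0.10 = 0.90
(R /\ Q) /\ ~Q = min(0.10, 0.90) = 0.10
(P /\ Q) /\ ((R /\ Q) /\ ~Q) = min(0.02, 0.10) = 0.02
~((P /\ Q) /\ ((R /\ Q) /\ ~Q)) = 1 − 0.02 = 0.98
~((P /\ Q) /\ ((R /\ Q) /\ ~Q)) <-> P = 1 − |0.98 − 0.02| = 1 − 0.96 = 0.04
1 (+) (~((P /\ Q) /\ ((R /\ Q) /\ ~Q)) <-> P) = min(1, 1.00 + 0.04) = min(1, 1.04) = 1.00

1.00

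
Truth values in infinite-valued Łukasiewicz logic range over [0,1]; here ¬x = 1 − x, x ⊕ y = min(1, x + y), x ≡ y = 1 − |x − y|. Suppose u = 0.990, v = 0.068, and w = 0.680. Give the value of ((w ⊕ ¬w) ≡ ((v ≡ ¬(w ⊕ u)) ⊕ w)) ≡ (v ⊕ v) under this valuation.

0.136

¬w = 1 − 0.680 = 0.320
w ⊕ ¬w = min(1, 0.680 + 0.320) = min(1, 1.000) = 1.000
w ⊕ u = min(1, 0.680 + 0.990) = min(1, 1.670) = 1.000
¬(w ⊕ u) = 1 − 1.000 = 0.000
v ≡ ¬(w ⊕ u) = 1 − |0.068 − 0.000| = 1 − 0.068 = 0.932
(v ≡ ¬(w ⊕ u)) ⊕ w = min(1, 0.932 + 0.680) = min(1, 1.612) = 1.000
(w ⊕ ¬w) ≡ ((v ≡ ¬(w ⊕ u)) ⊕ w) = 1 − |1.000 − 1.000| = 1 − 0.000 = 1.000
v ⊕ v = min(1, 0.068 + 0.068) = min(1, 0.136) = 0.136
((w ⊕ ¬w) ≡ ((v ≡ ¬(w ⊕ u)) ⊕ w)) ≡ (v ⊕ v) = 1 − |1.000 − 0.136| = 1 − 0.864 = 0.136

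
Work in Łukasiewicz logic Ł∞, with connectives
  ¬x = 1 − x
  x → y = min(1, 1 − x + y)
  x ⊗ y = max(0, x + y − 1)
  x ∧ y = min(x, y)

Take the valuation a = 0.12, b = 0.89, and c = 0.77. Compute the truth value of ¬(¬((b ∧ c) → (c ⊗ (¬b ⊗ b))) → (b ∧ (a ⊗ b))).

b ∧ c = min(0.89, 0.77) = 0.77
¬b = 1 − 0.89 = 0.11
¬b ⊗ b = max(0, 0.11 + 0.89 − 1) = max(0, 0.00) = 0.00
c ⊗ (¬b ⊗ b) = max(0, 0.77 + 0.00 − 1) = max(0, -0.23) = 0.00
(b ∧ c) → (c ⊗ (¬b ⊗ b)) = min(1, 1 − 0.77 + 0.00) = min(1, 0.23) = 0.23
¬((b ∧ c) → (c ⊗ (¬b ⊗ b))) = 1 − 0.23 = 0.77
a ⊗ b = max(0, 0.12 + 0.89 − 1) = max(0, 0.01) = 0.01
b ∧ (a ⊗ b) = min(0.89, 0.01) = 0.01
¬((b ∧ c) → (c ⊗ (¬b ⊗ b))) → (b ∧ (a ⊗ b)) = min(1, 1 − 0.77 + 0.01) = min(1, 0.24) = 0.24
¬(¬((b ∧ c) → (c ⊗ (¬b ⊗ b))) → (b ∧ (a ⊗ b))) = 1 − 0.24 = 0.76

0.76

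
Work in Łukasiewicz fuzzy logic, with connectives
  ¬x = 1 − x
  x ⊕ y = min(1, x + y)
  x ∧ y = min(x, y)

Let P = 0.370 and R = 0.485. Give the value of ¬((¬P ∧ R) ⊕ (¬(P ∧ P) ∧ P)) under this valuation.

¬P = 1 − 0.370 = 0.630
¬P ∧ R = min(0.630, 0.485) = 0.485
P ∧ P = min(0.370, 0.370) = 0.370
¬(P ∧ P) = 1 − 0.370 = 0.630
¬(P ∧ P) ∧ P = min(0.630, 0.370) = 0.370
(¬P ∧ R) ⊕ (¬(P ∧ P) ∧ P) = min(1, 0.485 + 0.370) = min(1, 0.855) = 0.855
¬((¬P ∧ R) ⊕ (¬(P ∧ P) ∧ P)) = 1 − 0.855 = 0.145

0.145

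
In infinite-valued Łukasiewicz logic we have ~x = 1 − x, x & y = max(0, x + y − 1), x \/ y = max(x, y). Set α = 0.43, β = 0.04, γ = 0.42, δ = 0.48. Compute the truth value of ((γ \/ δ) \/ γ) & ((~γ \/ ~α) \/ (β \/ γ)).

γ \/ δ = max(0.42, 0.48) = 0.48
(γ \/ δ) \/ γ = max(0.48, 0.42) = 0.48
~γ = 1 − 0.42 = 0.58
~α = 1 − 0.43 = 0.57
~γ \/ ~α = max(0.58, 0.57) = 0.58
β \/ γ = max(0.04, 0.42) = 0.42
(~γ \/ ~α) \/ (β \/ γ) = max(0.58, 0.42) = 0.58
((γ \/ δ) \/ γ) & ((~γ \/ ~α) \/ (β \/ γ)) = max(0, 0.48 + 0.58 − 1) = max(0, 0.06) = 0.06

0.06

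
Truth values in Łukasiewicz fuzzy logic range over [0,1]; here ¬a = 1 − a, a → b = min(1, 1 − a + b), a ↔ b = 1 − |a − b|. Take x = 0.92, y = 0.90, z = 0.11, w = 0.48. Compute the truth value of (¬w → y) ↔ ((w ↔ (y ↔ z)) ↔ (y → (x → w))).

0.93

¬w = 1 − 0.48 = 0.52
¬w → y = min(1, 1 − 0.52 + 0.90) = min(1, 1.38) = 1.00
y ↔ z = 1 − |0.90 − 0.11| = 1 − 0.79 = 0.21
w ↔ (y ↔ z) = 1 − |0.48 − 0.21| = 1 − 0.27 = 0.73
x → w = min(1, 1 − 0.92 + 0.48) = min(1, 0.56) = 0.56
y → (x → w) = min(1, 1 − 0.90 + 0.56) = min(1, 0.66) = 0.66
(w ↔ (y ↔ z)) ↔ (y → (x → w)) = 1 − |0.73 − 0.66| = 1 − 0.07 = 0.93
(¬w → y) ↔ ((w ↔ (y ↔ z)) ↔ (y → (x → w))) = 1 − |1.00 − 0.93| = 1 − 0.07 = 0.93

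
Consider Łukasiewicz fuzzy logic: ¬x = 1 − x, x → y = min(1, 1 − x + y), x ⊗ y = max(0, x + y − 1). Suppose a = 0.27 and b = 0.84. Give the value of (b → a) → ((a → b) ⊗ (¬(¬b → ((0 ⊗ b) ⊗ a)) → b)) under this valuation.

1.00

b → a = min(1, 1 − 0.84 + 0.27) = min(1, 0.43) = 0.43
a → b = min(1, 1 − 0.27 + 0.84) = min(1, 1.57) = 1.00
¬b = 1 − 0.84 = 0.16
0 ⊗ b = max(0, 0.00 + 0.84 − 1) = max(0, -0.16) = 0.00
(0 ⊗ b) ⊗ a = max(0, 0.00 + 0.27 − 1) = max(0, -0.73) = 0.00
¬b → ((0 ⊗ b) ⊗ a) = min(1, 1 − 0.16 + 0.00) = min(1, 0.84) = 0.84
¬(¬b → ((0 ⊗ b) ⊗ a)) = 1 − 0.84 = 0.16
¬(¬b → ((0 ⊗ b) ⊗ a)) → b = min(1, 1 − 0.16 + 0.84) = min(1, 1.68) = 1.00
(a → b) ⊗ (¬(¬b → ((0 ⊗ b) ⊗ a)) → b) = max(0, 1.00 + 1.00 − 1) = max(0, 1.00) = 1.00
(b → a) → ((a → b) ⊗ (¬(¬b → ((0 ⊗ b) ⊗ a)) → b)) = min(1, 1 − 0.43 + 1.00) = min(1, 1.57) = 1.00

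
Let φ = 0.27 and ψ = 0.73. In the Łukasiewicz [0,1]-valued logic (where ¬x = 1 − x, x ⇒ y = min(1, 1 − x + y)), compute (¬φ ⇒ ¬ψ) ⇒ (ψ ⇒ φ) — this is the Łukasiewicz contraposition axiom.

¬φ = 1 − 0.27 = 0.73
¬ψ = 1 − 0.73 = 0.27
¬φ ⇒ ¬ψ = min(1, 1 − 0.73 + 0.27) = min(1, 0.54) = 0.54
ψ ⇒ φ = min(1, 1 − 0.73 + 0.27) = min(1, 0.54) = 0.54
(¬φ ⇒ ¬ψ) ⇒ (ψ ⇒ φ) = min(1, 1 − 0.54 + 0.54) = min(1, 1.00) = 1.00
(As expected: an axiom of Ł∞, always 1.)

1.00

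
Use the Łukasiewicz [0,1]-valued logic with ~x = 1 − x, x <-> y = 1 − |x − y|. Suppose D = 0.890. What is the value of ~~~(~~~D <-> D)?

~D = 1 − 0.890 = 0.110
~~D = 1 − 0.110 = 0.890
~~~D = 1 − 0.890 = 0.110
~~~D <-> D = 1 − |0.110 − 0.890| = 1 − 0.780 = 0.220
~(~~~D <-> D) = 1 − 0.220 = 0.780
~~(~~~D <-> D) = 1 − 0.780 = 0.220
~~~(~~~D <-> D) = 1 − 0.220 = 0.780

0.780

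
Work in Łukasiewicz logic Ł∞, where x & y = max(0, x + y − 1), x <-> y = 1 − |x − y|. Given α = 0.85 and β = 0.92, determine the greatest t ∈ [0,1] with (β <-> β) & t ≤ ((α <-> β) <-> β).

β <-> β = 1 − |0.92 − 0.92| = 1 − 0.00 = 1.00
So the left factor is β <-> β = 1.00.
α <-> β = 1 − |0.85 − 0.92| = 1 − 0.07 = 0.93
(α <-> β) <-> β = 1 − |0.93 − 0.92| = 1 − 0.01 = 0.99
So the right-hand bound is (α <-> β) <-> β = 0.99.
The residuum of the Łukasiewicz t-norm gives the supremum: min(1, 1 − 1.00 + 0.99).
1 − 1.00 + 0.99 = 0.99, so t = min(1, 0.99) = 0.99.
Check: 1.00 & 0.99 = max(0, 0.99) = 0.99 ≤ 0.99.

0.99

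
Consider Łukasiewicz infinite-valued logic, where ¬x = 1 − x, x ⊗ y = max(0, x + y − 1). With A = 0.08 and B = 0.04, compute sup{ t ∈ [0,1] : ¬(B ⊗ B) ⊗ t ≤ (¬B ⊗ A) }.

B ⊗ B = max(0, 0.04 + 0.04 − 1) = max(0, -0.92) = 0.00
¬(B ⊗ B) = 1 − 0.00 = 1.00
So the left factor is ¬(B ⊗ B) = 1.00.
¬B = 1 − 0.04 = 0.96
¬B ⊗ A = max(0, 0.96 + 0.08 − 1) = max(0, 0.04) = 0.04
So the right-hand bound is ¬B ⊗ A = 0.04.
The residuum of the Łukasiewicz t-norm gives the supremum: min(1, 1 − 1.00 + 0.04).
1 − 1.00 + 0.04 = 0.04, so t = min(1, 0.04) = 0.04.
Check: 1.00 ⊗ 0.04 = max(0, 0.04) = 0.04 ≤ 0.04.

0.04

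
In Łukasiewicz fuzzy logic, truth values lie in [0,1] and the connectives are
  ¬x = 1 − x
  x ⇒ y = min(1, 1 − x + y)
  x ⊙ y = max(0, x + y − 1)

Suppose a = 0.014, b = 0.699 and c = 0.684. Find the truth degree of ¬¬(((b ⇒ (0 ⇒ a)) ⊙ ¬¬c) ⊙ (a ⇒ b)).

0 ⇒ a = min(1, 1 − 0.000 + 0.014) = min(1, 1.014) = 1.000
b ⇒ (0 ⇒ a) = min(1, 1 − 0.699 + 1.000) = min(1, 1.301) = 1.000
¬c = 1 − 0.684 = 0.316
¬¬c = 1 − 0.316 = 0.684
(b ⇒ (0 ⇒ a)) ⊙ ¬¬c = max(0, 1.000 + 0.684 − 1) = max(0, 0.684) = 0.684
a ⇒ b = min(1, 1 − 0.014 + 0.699) = min(1, 1.685) = 1.000
((b ⇒ (0 ⇒ a)) ⊙ ¬¬c) ⊙ (a ⇒ b) = max(0, 0.684 + 1.000 − 1) = max(0, 0.684) = 0.684
¬(((b ⇒ (0 ⇒ a)) ⊙ ¬¬c) ⊙ (a ⇒ b)) = 1 − 0.684 = 0.316
¬¬(((b ⇒ (0 ⇒ a)) ⊙ ¬¬c) ⊙ (a ⇒ b)) = 1 − 0.316 = 0.684

0.684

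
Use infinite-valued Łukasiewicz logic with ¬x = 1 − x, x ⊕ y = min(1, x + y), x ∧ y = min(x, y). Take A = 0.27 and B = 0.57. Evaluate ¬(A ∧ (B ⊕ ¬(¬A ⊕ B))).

¬A = 1 − 0.27 = 0.73
¬A ⊕ B = min(1, 0.73 + 0.57) = min(1, 1.30) = 1.00
¬(¬A ⊕ B) = 1 − 1.00 = 0.00
B ⊕ ¬(¬A ⊕ B) = min(1, 0.57 + 0.00) = min(1, 0.57) = 0.57
A ∧ (B ⊕ ¬(¬A ⊕ B)) = min(0.27, 0.57) = 0.27
¬(A ∧ (B ⊕ ¬(¬A ⊕ B))) = 1 − 0.27 = 0.73

0.73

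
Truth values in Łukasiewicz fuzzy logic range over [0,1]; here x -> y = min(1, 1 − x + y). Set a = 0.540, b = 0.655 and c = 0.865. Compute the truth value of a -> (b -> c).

1.000

b -> c = min(1, 1 − 0.655 + 0.865) = min(1, 1.210) = 1.000
a -> (b -> c) = min(1, 1 − 0.540 + 1.000) = min(1, 1.460) = 1.000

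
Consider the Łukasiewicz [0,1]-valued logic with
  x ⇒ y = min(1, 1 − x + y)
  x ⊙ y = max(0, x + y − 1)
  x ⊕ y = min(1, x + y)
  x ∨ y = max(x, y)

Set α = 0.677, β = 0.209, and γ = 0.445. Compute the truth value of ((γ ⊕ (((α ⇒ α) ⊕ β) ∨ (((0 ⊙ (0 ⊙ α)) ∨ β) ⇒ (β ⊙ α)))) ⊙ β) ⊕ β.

α ⇒ α = min(1, 1 − 0.677 + 0.677) = min(1, 1.000) = 1.000
(α ⇒ α) ⊕ β = min(1, 1.000 + 0.209) = min(1, 1.209) = 1.000
0 ⊙ α = max(0, 0.000 + 0.677 − 1) = max(0, -0.323) = 0.000
0 ⊙ (0 ⊙ α) = max(0, 0.000 + 0.000 − 1) = max(0, -1.000) = 0.000
(0 ⊙ (0 ⊙ α)) ∨ β = max(0.000, 0.209) = 0.209
β ⊙ α = max(0, 0.209 + 0.677 − 1) = max(0, -0.114) = 0.000
((0 ⊙ (0 ⊙ α)) ∨ β) ⇒ (β ⊙ α) = min(1, 1 − 0.209 + 0.000) = min(1, 0.791) = 0.791
((α ⇒ α) ⊕ β) ∨ (((0 ⊙ (0 ⊙ α)) ∨ β) ⇒ (β ⊙ α)) = max(1.000, 0.791) = 1.000
γ ⊕ (((α ⇒ α) ⊕ β) ∨ (((0 ⊙ (0 ⊙ α)) ∨ β) ⇒ (β ⊙ α))) = min(1, 0.445 + 1.000) = min(1, 1.445) = 1.000
(γ ⊕ (((α ⇒ α) ⊕ β) ∨ (((0 ⊙ (0 ⊙ α)) ∨ β) ⇒ (β ⊙ α)))) ⊙ β = max(0, 1.000 + 0.209 − 1) = max(0, 0.209) = 0.209
((γ ⊕ (((α ⇒ α) ⊕ β) ∨ (((0 ⊙ (0 ⊙ α)) ∨ β) ⇒ (β ⊙ α)))) ⊙ β) ⊕ β = min(1, 0.209 + 0.209) = min(1, 0.418) = 0.418

0.418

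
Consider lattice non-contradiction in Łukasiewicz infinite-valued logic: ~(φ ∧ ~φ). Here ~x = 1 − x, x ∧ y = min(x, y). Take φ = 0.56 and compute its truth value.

0.56

~φ = 1 − 0.56 = 0.44
φ ∧ ~φ = min(0.56, 0.44) = 0.44
~(φ ∧ ~φ) = 1 − 0.44 = 0.56
(The value 0.56 < 1 shows this instance is not satisfied; not a Ł∞-tautology — its value is 1 − min(a, 1−a).)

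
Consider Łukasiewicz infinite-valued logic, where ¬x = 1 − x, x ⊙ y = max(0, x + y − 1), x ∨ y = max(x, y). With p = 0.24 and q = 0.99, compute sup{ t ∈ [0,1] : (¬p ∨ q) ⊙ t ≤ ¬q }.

¬p = 1 − 0.24 = 0.76
¬p ∨ q = max(0.76, 0.99) = 0.99
So the left factor is ¬p ∨ q = 0.99.
¬q = 1 − 0.99 = 0.01
So the right-hand bound is ¬q = 0.01.
The residuum of the Łukasiewicz t-norm gives the supremum: min(1, 1 − 0.99 + 0.01).
1 − 0.99 + 0.01 = 0.02, so t = min(1, 0.02) = 0.02.
Check: 0.99 ⊙ 0.02 = max(0, 0.01) = 0.01 ≤ 0.01.

0.02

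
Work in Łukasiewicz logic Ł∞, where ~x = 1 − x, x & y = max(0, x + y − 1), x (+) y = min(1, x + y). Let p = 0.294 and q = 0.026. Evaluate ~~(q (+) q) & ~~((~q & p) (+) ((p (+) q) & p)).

q (+) q = min(1, 0.026 + 0.026) = min(1, 0.052) = 0.052
~(q (+) q) = 1 − 0.052 = 0.948
~~(q (+) q) = 1 − 0.948 = 0.052
~q = 1 − 0.026 = 0.974
~q & p = max(0, 0.974 + 0.294 − 1) = max(0, 0.268) = 0.268
p (+) q = min(1, 0.294 + 0.026) = min(1, 0.320) = 0.320
(p (+) q) & p = max(0, 0.320 + 0.294 − 1) = max(0, -0.386) = 0.000
(~q & p) (+) ((p (+) q) & p) = min(1, 0.268 + 0.000) = min(1, 0.268) = 0.268
~((~q & p) (+) ((p (+) q) & p)) = 1 − 0.268 = 0.732
~~((~q & p) (+) ((p (+) q) & p)) = 1 − 0.732 = 0.268
~~(q (+) q) & ~~((~q & p) (+) ((p (+) q) & p)) = max(0, 0.052 + 0.268 − 1) = max(0, -0.680) = 0.000

0.000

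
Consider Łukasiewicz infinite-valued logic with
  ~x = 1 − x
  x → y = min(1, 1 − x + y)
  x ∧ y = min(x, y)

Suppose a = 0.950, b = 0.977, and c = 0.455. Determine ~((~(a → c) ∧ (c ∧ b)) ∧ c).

a → c = min(1, 1 − 0.950 + 0.455) = min(1, 0.505) = 0.505
~(a → c) = 1 − 0.505 = 0.495
c ∧ b = min(0.455, 0.977) = 0.455
~(a → c) ∧ (c ∧ b) = min(0.495, 0.455) = 0.455
(~(a → c) ∧ (c ∧ b)) ∧ c = min(0.455, 0.455) = 0.455
~((~(a → c) ∧ (c ∧ b)) ∧ c) = 1 − 0.455 = 0.545

0.545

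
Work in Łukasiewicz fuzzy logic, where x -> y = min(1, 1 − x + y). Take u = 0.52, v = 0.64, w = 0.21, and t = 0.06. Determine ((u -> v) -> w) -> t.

u -> v = min(1, 1 − 0.52 + 0.64) = min(1, 1.12) = 1.00
(u -> v) -> w = min(1, 1 − 1.00 + 0.21) = min(1, 0.21) = 0.21
((u -> v) -> w) -> t = min(1, 1 − 0.21 + 0.06) = min(1, 0.85) = 0.85

0.85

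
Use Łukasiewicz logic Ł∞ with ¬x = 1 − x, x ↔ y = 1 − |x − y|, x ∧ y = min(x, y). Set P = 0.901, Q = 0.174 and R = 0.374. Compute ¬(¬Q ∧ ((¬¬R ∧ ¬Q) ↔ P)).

¬Q = 1 − 0.174 = 0.826
¬R = 1 − 0.374 = 0.626
¬¬R = 1 − 0.626 = 0.374
¬¬R ∧ ¬Q = min(0.374, 0.826) = 0.374
(¬¬R ∧ ¬Q) ↔ P = 1 − |0.374 − 0.901| = 1 − 0.527 = 0.473
¬Q ∧ ((¬¬R ∧ ¬Q) ↔ P) = min(0.826, 0.473) = 0.473
¬(¬Q ∧ ((¬¬R ∧ ¬Q) ↔ P)) = 1 − 0.473 = 0.527

0.527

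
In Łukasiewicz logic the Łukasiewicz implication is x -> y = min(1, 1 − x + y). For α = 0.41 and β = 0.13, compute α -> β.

0.72

α -> β = min(1, 1 − 0.41 + 0.13) = min(1, 0.72) = 0.72
For comparison, the Gödel implication (1 if x ≤ y else y) would give 0.13.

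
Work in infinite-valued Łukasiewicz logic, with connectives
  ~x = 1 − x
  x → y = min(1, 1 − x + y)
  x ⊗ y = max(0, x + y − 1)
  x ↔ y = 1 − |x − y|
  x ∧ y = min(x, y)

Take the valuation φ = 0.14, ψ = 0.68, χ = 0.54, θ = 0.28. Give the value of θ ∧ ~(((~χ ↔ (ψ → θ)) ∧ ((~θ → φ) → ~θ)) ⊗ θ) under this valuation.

0.28

~χ = 1 − 0.54 = 0.46
ψ → θ = min(1, 1 − 0.68 + 0.28) = min(1, 0.60) = 0.60
~χ ↔ (ψ → θ) = 1 − |0.46 − 0.60| = 1 − 0.14 = 0.86
~θ = 1 − 0.28 = 0.72
~θ → φ = min(1, 1 − 0.72 + 0.14) = min(1, 0.42) = 0.42
(~θ → φ) → ~θ = min(1, 1 − 0.42 + 0.72) = min(1, 1.30) = 1.00
(~χ ↔ (ψ → θ)) ∧ ((~θ → φ) → ~θ) = min(0.86, 1.00) = 0.86
((~χ ↔ (ψ → θ)) ∧ ((~θ → φ) → ~θ)) ⊗ θ = max(0, 0.86 + 0.28 − 1) = max(0, 0.14) = 0.14
~(((~χ ↔ (ψ → θ)) ∧ ((~θ → φ) → ~θ)) ⊗ θ) = 1 − 0.14 = 0.86
θ ∧ ~(((~χ ↔ (ψ → θ)) ∧ ((~θ → φ) → ~θ)) ⊗ θ) = min(0.28, 0.86) = 0.28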